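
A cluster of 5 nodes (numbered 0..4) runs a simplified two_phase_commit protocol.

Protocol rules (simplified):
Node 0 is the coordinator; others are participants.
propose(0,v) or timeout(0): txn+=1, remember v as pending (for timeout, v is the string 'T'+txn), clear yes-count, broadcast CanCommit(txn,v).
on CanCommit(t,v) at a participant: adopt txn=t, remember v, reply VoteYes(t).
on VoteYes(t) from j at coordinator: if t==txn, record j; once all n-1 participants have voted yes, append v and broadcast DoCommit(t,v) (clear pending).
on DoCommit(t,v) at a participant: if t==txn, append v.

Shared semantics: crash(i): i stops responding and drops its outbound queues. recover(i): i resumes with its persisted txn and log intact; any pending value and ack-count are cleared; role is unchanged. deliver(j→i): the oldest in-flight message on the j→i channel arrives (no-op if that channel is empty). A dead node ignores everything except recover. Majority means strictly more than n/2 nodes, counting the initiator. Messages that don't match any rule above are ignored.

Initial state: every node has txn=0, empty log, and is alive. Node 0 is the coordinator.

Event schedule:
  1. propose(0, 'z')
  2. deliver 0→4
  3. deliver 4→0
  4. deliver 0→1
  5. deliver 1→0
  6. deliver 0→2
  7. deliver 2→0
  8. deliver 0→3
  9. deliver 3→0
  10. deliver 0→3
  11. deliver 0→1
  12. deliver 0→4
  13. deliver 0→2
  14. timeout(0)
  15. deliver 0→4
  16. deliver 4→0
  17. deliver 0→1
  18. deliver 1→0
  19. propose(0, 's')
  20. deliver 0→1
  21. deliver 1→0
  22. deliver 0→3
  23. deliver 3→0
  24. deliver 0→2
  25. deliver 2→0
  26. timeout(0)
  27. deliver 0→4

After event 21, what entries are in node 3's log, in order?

z

1. propose(0,'z'):  <0:coor t1 ->
2. deliver 0→4:  <4:part t1 ->
3. deliver 4→0:  nop
4. deliver 0→1:  <1:part t1 ->
5. deliver 1→0:  nop
6. deliver 0→2:  <2:part t1 ->
7. deliver 2→0:  nop
8. deliver 0→3:  <3:part t1 ->
9. deliver 3→0:  <0:coor t1 z>
10. deliver 0→3:  <3:part t1 z>
11. deliver 0→1:  <1:part t1 z>
12. deliver 0→4:  <4:part t1 z>
13. deliver 0→2:  <2:part t1 z>
14. timeout(0):  <0:coor t2 z>
15. deliver 0→4:  <4:part t2 z>
16. deliver 4→0:  nop
17. deliver 0→1:  <1:part t2 z>
18. deliver 1→0:  nop
19. propose(0,'s'):  <0:coor t3 z>
20. deliver 0→1:  <1:part t3 z>
21. deliver 1→0:  nop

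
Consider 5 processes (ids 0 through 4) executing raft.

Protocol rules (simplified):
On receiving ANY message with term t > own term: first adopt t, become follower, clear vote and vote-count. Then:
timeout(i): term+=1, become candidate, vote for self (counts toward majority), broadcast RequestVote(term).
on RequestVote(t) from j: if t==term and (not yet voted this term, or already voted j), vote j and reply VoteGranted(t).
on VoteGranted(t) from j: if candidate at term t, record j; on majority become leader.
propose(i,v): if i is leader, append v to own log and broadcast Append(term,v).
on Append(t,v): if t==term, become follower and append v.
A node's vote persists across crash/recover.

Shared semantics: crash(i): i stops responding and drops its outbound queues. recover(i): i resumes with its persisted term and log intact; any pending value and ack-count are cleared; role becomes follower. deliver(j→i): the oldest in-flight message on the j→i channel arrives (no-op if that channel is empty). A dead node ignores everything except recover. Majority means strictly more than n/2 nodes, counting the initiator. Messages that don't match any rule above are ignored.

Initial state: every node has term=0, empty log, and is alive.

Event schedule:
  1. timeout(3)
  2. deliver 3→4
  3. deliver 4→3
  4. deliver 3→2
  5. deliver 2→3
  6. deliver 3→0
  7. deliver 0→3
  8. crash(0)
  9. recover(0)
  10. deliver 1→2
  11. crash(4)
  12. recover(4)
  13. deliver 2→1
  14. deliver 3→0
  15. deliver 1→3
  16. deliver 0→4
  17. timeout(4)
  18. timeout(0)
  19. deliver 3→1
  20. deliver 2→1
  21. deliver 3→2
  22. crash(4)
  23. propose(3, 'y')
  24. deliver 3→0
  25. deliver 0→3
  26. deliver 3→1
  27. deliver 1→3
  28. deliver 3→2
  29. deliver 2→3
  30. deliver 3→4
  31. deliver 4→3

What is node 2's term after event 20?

1

after 1 — timeout(3): n3:cand/t1/[-]
after 2 — deliver 3→4: n4:foll/t1/[-]
after 3 — deliver 4→3: ·
after 4 — deliver 3→2: n2:foll/t1/[-]
after 5 — deliver 2→3: n3:lead/t1/[-]
after 6 — deliver 3→0: n0:foll/t1/[-]
after 7 — deliver 0→3: ·
after 8 — crash(0): n0:✗foll/t1/[-]
after 9 — recover(0): n0:foll/t1/[-]
after 10 — deliver 1→2: ·
after 11 — crash(4): n4:✗foll/t1/[-]
after 12 — recover(4): n4:foll/t1/[-]
after 13 — deliver 2→1: ·
after 14 — deliver 3→0: ·
after 15 — deliver 1→3: ·
after 16 — deliver 0→4: ·
after 17 — timeout(4): n4:cand/t2/[-]
after 18 — timeout(0): n0:cand/t2/[-]
after 19 — deliver 3→1: n1:foll/t1/[-]
after 20 — deliver 2→1: ·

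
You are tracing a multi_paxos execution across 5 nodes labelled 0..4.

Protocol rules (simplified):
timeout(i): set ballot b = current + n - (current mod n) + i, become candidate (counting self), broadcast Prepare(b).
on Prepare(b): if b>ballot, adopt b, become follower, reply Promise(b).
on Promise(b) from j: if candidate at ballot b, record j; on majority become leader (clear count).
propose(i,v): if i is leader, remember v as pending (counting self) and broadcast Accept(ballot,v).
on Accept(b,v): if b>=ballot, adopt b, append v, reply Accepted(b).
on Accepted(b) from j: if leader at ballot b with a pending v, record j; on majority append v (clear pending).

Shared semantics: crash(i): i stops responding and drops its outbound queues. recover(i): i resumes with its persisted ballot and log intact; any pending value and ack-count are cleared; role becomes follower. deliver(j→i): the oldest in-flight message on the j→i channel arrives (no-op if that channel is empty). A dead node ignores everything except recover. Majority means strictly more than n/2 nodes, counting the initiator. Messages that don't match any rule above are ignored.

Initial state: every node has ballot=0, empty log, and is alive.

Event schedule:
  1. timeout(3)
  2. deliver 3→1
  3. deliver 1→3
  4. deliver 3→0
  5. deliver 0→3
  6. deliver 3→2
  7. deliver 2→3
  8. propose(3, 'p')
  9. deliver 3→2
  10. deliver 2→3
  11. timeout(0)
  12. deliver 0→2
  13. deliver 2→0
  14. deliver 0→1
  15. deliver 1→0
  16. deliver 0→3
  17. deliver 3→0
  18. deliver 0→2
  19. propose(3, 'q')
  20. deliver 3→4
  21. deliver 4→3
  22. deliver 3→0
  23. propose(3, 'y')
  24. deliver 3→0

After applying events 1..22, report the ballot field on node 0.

step 1 timeout(3): 3={cand,b=8,log=-}
step 2 deliver 3→1: 1={foll,b=8,log=-}
step 3 deliver 1→3: —
step 4 deliver 3→0: 0={foll,b=8,log=-}
step 5 deliver 0→3: 3={lead,b=8,log=-}
step 6 deliver 3→2: 2={foll,b=8,log=-}
step 7 deliver 2→3: —
step 8 propose(3,'p'): —
step 9 deliver 3→2: 2={foll,b=8,log=p}
step 10 deliver 2→3: —
step 11 timeout(0): 0={cand,b=10,log=-}
step 12 deliver 0→2: 2={foll,b=10,log=p}
step 13 deliver 2→0: —
step 14 deliver 0→1: 1={foll,b=10,log=-}
step 15 deliver 1→0: 0={lead,b=10,log=-}
step 16 deliver 0→3: 3={foll,b=10,log=-}
step 17 deliver 3→0: —
step 18 deliver 0→2: —
step 19 propose(3,'q'): —
step 20 deliver 3→4: 4={foll,b=8,log=-}
step 21 deliver 4→3: —
step 22 deliver 3→0: —

10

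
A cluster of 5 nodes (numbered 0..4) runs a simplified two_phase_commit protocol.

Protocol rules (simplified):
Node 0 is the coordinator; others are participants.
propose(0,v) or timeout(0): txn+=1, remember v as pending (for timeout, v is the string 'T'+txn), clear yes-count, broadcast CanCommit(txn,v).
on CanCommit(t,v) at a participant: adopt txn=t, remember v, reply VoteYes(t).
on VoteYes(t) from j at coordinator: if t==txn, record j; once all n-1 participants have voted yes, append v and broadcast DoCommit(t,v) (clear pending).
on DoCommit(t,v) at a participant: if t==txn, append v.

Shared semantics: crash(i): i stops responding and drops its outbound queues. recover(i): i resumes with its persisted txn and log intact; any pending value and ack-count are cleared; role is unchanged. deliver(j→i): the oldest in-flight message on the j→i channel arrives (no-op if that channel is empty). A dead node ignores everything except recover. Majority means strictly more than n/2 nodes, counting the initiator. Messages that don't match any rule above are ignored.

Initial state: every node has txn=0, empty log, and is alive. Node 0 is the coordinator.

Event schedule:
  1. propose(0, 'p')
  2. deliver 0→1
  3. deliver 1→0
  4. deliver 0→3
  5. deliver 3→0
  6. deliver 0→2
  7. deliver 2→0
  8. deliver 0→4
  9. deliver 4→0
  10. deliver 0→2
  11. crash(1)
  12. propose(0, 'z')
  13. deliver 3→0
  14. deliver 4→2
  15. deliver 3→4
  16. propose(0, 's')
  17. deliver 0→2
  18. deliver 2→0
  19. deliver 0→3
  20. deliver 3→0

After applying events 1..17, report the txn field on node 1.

e1 propose(0,'p'): 0[coor,t=1,-]
e2 deliver 0→1: 1[part,t=1,-]
e3 deliver 1→0: ·
e4 deliver 0→3: 3[part,t=1,-]
e5 deliver 3→0: ·
e6 deliver 0→2: 2[part,t=1,-]
e7 deliver 2→0: ·
e8 deliver 0→4: 4[part,t=1,-]
e9 deliver 4→0: 0[coor,t=1,p]
e10 deliver 0→2: 2[part,t=1,p]
e11 crash(1): 1[✗part,t=1,-]
e12 propose(0,'z'): 0[coor,t=2,p]
e13 deliver 3→0: ·
e14 deliver 4→2: ·
e15 deliver 3→4: ·
e16 propose(0,'s'): 0[coor,t=3,p]
e17 deliver 0→2: 2[part,t=2,p]

1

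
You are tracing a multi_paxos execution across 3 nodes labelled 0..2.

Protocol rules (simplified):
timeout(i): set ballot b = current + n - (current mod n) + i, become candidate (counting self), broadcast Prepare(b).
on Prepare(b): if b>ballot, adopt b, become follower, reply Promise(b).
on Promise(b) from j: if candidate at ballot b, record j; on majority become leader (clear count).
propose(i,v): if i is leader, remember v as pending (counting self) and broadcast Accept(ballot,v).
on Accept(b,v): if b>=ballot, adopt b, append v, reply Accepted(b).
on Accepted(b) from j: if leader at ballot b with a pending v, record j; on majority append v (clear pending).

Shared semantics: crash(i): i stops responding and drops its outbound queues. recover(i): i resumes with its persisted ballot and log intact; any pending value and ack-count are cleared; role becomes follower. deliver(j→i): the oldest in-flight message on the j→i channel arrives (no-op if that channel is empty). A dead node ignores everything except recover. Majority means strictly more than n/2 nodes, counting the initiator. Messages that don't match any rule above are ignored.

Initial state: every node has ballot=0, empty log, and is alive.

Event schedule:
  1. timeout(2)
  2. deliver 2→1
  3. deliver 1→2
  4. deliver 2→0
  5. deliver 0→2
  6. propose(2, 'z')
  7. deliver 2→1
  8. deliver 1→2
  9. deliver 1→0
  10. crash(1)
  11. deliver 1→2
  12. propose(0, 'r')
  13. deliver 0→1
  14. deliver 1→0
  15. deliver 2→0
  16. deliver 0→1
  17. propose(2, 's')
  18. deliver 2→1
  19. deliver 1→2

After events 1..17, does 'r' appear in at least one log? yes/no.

step 1 timeout(2): 2={cand,b=5,log=-}
step 2 deliver 2→1: 1={foll,b=5,log=-}
step 3 deliver 1→2: 2={lead,b=5,log=-}
step 4 deliver 2→0: 0={foll,b=5,log=-}
step 5 deliver 0→2: —
step 6 propose(2,'z'): —
step 7 deliver 2→1: 1={foll,b=5,log=z}
step 8 deliver 1→2: 2={lead,b=5,log=z}
step 9 deliver 1→0: —
step 10 crash(1): 1={✗foll,b=5,log=z}
step 11 deliver 1→2: —
step 12 propose(0,'r'): —
step 13 deliver 0→1: —
step 14 deliver 1→0: —
step 15 deliver 2→0: 0={foll,b=5,log=z}
step 16 deliver 0→1: —
step 17 propose(2,'s'): —

no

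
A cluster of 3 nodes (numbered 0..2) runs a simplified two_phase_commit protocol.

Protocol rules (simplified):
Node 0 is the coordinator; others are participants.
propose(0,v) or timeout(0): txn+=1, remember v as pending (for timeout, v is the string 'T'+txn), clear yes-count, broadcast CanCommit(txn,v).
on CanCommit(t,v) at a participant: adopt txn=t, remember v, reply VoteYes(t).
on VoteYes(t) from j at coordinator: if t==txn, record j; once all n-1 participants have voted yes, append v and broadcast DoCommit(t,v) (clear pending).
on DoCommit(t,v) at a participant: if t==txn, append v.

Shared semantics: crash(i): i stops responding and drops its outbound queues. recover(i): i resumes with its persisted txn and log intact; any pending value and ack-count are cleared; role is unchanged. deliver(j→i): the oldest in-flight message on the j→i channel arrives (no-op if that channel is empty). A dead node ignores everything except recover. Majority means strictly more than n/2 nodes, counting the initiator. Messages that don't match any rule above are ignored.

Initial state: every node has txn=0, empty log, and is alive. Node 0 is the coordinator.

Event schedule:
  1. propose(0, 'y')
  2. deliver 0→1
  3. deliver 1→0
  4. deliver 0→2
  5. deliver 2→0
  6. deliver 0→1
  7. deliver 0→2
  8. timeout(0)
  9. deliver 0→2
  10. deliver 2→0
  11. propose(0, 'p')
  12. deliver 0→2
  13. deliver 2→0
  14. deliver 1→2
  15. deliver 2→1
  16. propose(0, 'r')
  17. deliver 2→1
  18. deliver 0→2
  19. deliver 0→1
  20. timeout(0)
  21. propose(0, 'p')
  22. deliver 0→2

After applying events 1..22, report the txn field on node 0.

6

[1] propose(0,'y') → N0(coor t1 [-])
[2] deliver 0→1 → N1(part t1 [-])
[3] deliver 1→0 → ∅
[4] deliver 0→2 → N2(part t1 [-])
[5] deliver 2→0 → N0(coor t1 [y])
[6] deliver 0→1 → N1(part t1 [y])
[7] deliver 0→2 → N2(part t1 [y])
[8] timeout(0) → N0(coor t2 [y])
[9] deliver 0→2 → N2(part t2 [y])
[10] deliver 2→0 → ∅
[11] propose(0,'p') → N0(coor t3 [y])
[12] deliver 0→2 → N2(part t3 [y])
[13] deliver 2→0 → ∅
[14] deliver 1→2 → ∅
[15] deliver 2→1 → ∅
[16] propose(0,'r') → N0(coor t4 [y])
[17] deliver 2→1 → ∅
[18] deliver 0→2 → N2(part t4 [y])
[19] deliver 0→1 → N1(part t2 [y])
[20] timeout(0) → N0(coor t5 [y])
[21] propose(0,'p') → N0(coor t6 [y])
[22] deliver 0→2 → N2(part t5 [y])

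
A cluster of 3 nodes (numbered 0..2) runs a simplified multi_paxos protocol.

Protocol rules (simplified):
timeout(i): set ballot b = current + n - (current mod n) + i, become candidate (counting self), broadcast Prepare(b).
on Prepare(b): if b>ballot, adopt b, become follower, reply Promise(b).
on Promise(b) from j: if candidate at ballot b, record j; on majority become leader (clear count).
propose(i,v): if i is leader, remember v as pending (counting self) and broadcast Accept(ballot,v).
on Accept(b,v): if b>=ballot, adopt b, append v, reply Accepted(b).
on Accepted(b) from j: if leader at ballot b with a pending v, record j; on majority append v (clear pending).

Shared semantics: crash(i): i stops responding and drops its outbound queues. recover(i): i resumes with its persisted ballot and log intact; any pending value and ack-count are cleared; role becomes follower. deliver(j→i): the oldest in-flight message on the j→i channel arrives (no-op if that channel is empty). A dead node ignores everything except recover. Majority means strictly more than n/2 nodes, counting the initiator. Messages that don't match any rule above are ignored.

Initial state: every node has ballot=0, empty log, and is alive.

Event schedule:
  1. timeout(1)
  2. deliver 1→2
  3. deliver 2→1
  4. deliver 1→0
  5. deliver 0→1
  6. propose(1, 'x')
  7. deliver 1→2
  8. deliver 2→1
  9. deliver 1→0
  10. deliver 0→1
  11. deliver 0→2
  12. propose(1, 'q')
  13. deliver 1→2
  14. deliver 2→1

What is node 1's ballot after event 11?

after 1 — timeout(1): n1:cand/b4/[-]
after 2 — deliver 1→2: n2:foll/b4/[-]
after 3 — deliver 2→1: n1:lead/b4/[-]
after 4 — deliver 1→0: n0:foll/b4/[-]
after 5 — deliver 0→1: ·
after 6 — propose(1,'x'): ·
after 7 — deliver 1→2: n2:foll/b4/[x]
after 8 — deliver 2→1: n1:lead/b4/[x]
after 9 — deliver 1→0: n0:foll/b4/[x]
after 10 — deliver 0→1: ·
after 11 — deliver 0→2: ·

4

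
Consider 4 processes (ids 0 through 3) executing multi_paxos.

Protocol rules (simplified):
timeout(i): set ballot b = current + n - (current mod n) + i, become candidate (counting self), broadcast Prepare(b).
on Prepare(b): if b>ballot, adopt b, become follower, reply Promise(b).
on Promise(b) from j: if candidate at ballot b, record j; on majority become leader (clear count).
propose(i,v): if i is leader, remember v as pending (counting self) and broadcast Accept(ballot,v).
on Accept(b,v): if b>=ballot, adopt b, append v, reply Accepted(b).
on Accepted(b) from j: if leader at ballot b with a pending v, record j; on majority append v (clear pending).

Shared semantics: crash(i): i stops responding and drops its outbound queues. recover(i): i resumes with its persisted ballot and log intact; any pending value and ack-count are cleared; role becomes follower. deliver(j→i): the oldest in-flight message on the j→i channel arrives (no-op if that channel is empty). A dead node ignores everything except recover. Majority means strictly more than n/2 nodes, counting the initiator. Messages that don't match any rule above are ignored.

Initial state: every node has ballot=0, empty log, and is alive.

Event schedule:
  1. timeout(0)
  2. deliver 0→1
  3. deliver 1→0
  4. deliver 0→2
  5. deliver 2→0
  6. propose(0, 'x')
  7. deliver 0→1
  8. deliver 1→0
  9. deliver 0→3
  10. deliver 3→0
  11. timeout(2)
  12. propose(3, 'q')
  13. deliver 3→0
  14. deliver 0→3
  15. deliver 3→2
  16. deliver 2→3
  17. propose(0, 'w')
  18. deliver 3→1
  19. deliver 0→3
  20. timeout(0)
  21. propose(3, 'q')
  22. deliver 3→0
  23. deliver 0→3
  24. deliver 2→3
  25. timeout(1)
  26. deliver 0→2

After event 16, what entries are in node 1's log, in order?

x

after 1 — timeout(0): n0:cand/b4/[-]
after 2 — deliver 0→1: n1:foll/b4/[-]
after 3 — deliver 1→0: ·
after 4 — deliver 0→2: n2:foll/b4/[-]
after 5 — deliver 2→0: n0:lead/b4/[-]
after 6 — propose(0,'x'): ·
after 7 — deliver 0→1: n1:foll/b4/[x]
after 8 — deliver 1→0: ·
after 9 — deliver 0→3: n3:foll/b4/[-]
after 10 — deliver 3→0: ·
after 11 — timeout(2): n2:cand/b10/[-]
after 12 — propose(3,'q'): ·
after 13 — deliver 3→0: ·
after 14 — deliver 0→3: n3:foll/b4/[x]
after 15 — deliver 3→2: ·
after 16 — deliver 2→3: n3:foll/b10/[x]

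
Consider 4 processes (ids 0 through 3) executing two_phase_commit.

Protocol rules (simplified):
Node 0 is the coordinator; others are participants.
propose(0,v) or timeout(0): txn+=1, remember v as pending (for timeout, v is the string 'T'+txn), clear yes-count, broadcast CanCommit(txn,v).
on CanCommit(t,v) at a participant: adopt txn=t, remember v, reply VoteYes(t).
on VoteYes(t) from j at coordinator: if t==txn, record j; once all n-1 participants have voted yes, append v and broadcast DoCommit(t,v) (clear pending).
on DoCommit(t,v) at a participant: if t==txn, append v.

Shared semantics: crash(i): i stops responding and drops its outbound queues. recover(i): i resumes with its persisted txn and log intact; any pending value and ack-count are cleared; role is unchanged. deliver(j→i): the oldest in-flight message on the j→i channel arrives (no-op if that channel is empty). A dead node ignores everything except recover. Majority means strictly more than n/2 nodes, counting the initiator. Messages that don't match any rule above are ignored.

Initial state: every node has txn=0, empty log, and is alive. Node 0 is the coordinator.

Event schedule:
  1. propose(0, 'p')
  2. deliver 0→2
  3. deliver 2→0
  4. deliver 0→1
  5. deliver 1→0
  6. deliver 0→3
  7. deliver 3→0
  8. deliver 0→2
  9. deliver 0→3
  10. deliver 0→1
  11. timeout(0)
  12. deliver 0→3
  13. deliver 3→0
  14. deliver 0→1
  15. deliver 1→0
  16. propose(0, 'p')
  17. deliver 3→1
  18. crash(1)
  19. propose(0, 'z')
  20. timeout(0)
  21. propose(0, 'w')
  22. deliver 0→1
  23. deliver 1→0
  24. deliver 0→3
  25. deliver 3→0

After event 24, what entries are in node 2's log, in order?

step 1 propose(0,'p'): 0={coor,t=1,log=-}
step 2 deliver 0→2: 2={part,t=1,log=-}
step 3 deliver 2→0: —
step 4 deliver 0→1: 1={part,t=1,log=-}
step 5 deliver 1→0: —
step 6 deliver 0→3: 3={part,t=1,log=-}
step 7 deliver 3→0: 0={coor,t=1,log=p}
step 8 deliver 0→2: 2={part,t=1,log=p}
step 9 deliver 0→3: 3={part,t=1,log=p}
step 10 deliver 0→1: 1={part,t=1,log=p}
step 11 timeout(0): 0={coor,t=2,log=p}
step 12 deliver 0→3: 3={part,t=2,log=p}
step 13 deliver 3→0: —
step 14 deliver 0→1: 1={part,t=2,log=p}
step 15 deliver 1→0: —
step 16 propose(0,'p'): 0={coor,t=3,log=p}
step 17 deliver 3→1: —
step 18 crash(1): 1={✗part,t=2,log=p}
step 19 propose(0,'z'): 0={coor,t=4,log=p}
step 20 timeout(0): 0={coor,t=5,log=p}
step 21 propose(0,'w'): 0={coor,t=6,log=p}
step 22 deliver 0→1: —
step 23 deliver 1→0: —
step 24 deliver 0→3: 3={part,t=3,log=p}

p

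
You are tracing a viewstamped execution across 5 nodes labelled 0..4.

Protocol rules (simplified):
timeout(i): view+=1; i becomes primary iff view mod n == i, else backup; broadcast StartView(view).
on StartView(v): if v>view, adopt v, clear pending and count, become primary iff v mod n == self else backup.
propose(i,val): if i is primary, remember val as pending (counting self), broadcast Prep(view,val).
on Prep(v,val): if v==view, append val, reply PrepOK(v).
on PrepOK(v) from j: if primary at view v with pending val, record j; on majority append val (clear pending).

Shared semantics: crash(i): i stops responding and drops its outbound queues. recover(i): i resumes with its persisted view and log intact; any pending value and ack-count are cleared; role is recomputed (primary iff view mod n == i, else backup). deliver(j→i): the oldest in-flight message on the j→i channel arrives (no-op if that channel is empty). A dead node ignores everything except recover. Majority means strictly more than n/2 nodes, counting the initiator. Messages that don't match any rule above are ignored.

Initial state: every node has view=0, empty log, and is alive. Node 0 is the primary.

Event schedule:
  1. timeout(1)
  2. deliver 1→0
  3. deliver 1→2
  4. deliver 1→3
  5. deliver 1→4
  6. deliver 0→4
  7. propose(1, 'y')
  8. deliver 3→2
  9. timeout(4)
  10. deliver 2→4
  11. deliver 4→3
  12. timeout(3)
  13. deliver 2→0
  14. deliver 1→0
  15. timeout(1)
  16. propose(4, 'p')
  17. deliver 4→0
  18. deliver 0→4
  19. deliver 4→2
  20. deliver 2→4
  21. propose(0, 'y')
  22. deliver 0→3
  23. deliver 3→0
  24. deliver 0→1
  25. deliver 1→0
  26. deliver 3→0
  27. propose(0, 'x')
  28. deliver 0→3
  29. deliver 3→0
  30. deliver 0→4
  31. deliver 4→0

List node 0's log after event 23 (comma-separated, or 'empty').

e1 timeout(1): 1[prim,v=1,-]
e2 deliver 1→0: 0[back,v=1,-]
e3 deliver 1→2: 2[back,v=1,-]
e4 deliver 1→3: 3[back,v=1,-]
e5 deliver 1→4: 4[back,v=1,-]
e6 deliver 0→4: ·
e7 propose(1,'y'): ·
e8 deliver 3→2: ·
e9 timeout(4): 4[back,v=2,-]
e10 deliver 2→4: ·
e11 deliver 4→3: 3[back,v=2,-]
e12 timeout(3): 3[prim,v=3,-]
e13 deliver 2→0: ·
e14 deliver 1→0: 0[back,v=1,y]
e15 timeout(1): 1[back,v=2,-]
e16 propose(4,'p'): ·
e17 deliver 4→0: 0[back,v=2,y]
e18 deliver 0→4: ·
e19 deliver 4→2: 2[prim,v=2,-]
e20 deliver 2→4: ·
e21 propose(0,'y'): ·
e22 deliver 0→3: ·
e23 deliver 3→0: 0[back,v=3,y]

y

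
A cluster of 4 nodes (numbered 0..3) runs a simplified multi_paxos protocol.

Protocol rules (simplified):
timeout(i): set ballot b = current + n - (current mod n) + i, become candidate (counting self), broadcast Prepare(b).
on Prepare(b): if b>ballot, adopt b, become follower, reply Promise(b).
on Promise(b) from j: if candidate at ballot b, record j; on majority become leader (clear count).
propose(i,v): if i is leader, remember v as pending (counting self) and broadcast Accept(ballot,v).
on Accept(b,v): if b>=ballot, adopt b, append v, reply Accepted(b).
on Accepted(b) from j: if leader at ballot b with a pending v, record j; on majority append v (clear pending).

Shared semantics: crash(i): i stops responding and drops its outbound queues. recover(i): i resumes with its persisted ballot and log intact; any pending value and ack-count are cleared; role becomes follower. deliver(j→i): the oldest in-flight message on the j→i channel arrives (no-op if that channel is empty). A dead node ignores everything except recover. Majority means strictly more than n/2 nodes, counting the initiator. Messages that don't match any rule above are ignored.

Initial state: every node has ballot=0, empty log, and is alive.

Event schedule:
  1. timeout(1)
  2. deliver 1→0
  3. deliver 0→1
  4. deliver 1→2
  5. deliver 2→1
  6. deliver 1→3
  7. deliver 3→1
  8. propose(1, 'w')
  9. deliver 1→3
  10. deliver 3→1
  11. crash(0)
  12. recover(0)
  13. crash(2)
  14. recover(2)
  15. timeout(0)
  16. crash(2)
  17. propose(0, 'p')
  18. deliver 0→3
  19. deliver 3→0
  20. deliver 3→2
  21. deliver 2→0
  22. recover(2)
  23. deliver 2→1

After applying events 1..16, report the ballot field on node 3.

5

1. timeout(1):  <1:cand b5 ->
2. deliver 1→0:  <0:foll b5 ->
3. deliver 0→1:  nop
4. deliver 1→2:  <2:foll b5 ->
5. deliver 2→1:  <1:lead b5 ->
6. deliver 1→3:  <3:foll b5 ->
7. deliver 3→1:  nop
8. propose(1,'w'):  nop
9. deliver 1→3:  <3:foll b5 w>
10. deliver 3→1:  nop
11. crash(0):  <0:✗foll b5 ->
12. recover(0):  <0:foll b5 ->
13. crash(2):  <2:✗foll b5 ->
14. recover(2):  <2:foll b5 ->
15. timeout(0):  <0:cand b8 ->
16. crash(2):  <2:✗foll b5 ->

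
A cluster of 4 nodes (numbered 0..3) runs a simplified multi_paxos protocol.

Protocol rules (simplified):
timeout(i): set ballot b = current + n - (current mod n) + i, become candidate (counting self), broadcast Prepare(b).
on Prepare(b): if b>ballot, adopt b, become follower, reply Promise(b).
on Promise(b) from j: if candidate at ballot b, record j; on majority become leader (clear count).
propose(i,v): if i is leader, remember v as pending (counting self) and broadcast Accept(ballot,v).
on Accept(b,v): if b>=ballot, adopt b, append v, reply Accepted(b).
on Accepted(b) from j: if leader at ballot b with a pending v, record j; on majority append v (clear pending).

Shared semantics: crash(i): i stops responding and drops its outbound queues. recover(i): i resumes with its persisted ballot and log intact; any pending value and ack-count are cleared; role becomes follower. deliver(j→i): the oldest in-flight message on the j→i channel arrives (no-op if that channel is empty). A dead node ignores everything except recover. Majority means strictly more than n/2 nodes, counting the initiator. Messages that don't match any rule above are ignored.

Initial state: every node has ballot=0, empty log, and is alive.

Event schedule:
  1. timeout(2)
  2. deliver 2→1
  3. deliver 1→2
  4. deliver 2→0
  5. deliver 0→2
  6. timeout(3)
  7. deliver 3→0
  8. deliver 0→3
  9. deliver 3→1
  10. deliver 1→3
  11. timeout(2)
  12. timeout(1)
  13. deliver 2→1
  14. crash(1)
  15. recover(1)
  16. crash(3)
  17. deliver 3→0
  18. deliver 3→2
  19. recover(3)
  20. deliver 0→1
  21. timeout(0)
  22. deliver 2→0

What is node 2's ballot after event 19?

10

[1] timeout(2) → N2(cand b6 [-])
[2] deliver 2→1 → N1(foll b6 [-])
[3] deliver 1→2 → ∅
[4] deliver 2→0 → N0(foll b6 [-])
[5] deliver 0→2 → N2(lead b6 [-])
[6] timeout(3) → N3(cand b7 [-])
[7] deliver 3→0 → N0(foll b7 [-])
[8] deliver 0→3 → ∅
[9] deliver 3→1 → N1(foll b7 [-])
[10] deliver 1→3 → N3(lead b7 [-])
[11] timeout(2) → N2(cand b10 [-])
[12] timeout(1) → N1(cand b9 [-])
[13] deliver 2→1 → N1(foll b10 [-])
[14] crash(1) → N1(✗foll b10 [-])
[15] recover(1) → N1(foll b10 [-])
[16] crash(3) → N3(✗lead b7 [-])
[17] deliver 3→0 → ∅
[18] deliver 3→2 → ∅
[19] recover(3) → N3(foll b7 [-])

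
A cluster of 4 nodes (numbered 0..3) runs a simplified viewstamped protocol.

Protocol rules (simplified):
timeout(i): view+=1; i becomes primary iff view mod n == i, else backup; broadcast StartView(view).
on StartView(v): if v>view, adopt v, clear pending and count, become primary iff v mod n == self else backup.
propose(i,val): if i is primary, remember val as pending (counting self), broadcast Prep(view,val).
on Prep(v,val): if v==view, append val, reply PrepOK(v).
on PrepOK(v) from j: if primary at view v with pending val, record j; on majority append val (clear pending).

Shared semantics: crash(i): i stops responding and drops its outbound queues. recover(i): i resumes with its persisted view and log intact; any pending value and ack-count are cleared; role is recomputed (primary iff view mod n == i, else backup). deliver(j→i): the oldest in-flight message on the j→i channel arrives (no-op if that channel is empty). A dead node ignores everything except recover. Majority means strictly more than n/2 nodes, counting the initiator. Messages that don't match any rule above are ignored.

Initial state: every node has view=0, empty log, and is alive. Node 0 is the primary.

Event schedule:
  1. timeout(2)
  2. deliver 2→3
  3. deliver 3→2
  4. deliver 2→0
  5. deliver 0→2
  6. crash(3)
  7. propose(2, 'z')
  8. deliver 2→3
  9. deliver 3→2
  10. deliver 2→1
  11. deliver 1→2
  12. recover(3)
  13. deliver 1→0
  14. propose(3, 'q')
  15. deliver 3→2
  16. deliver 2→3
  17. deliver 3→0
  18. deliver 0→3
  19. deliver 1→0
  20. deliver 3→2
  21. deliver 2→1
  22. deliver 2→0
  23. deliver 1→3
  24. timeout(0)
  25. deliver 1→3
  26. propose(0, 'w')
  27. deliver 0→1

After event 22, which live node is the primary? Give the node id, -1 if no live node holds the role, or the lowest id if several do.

e1 timeout(2): 2[back,v=1,-]
e2 deliver 2→3: 3[back,v=1,-]
e3 deliver 3→2: ·
e4 deliver 2→0: 0[back,v=1,-]
e5 deliver 0→2: ·
e6 crash(3): 3[✗back,v=1,-]
e7 propose(2,'z'): ·
e8 deliver 2→3: ·
e9 deliver 3→2: ·
e10 deliver 2→1: 1[prim,v=1,-]
e11 deliver 1→2: ·
e12 recover(3): 3[back,v=1,-]
e13 deliver 1→0: ·
e14 propose(3,'q'): ·
e15 deliver 3→2: ·
e16 deliver 2→3: ·
e17 deliver 3→0: ·
e18 deliver 0→3: ·
e19 deliver 1→0: ·
e20 deliver 3→2: ·
e21 deliver 2→1: ·
e22 deliver 2→0: ·

1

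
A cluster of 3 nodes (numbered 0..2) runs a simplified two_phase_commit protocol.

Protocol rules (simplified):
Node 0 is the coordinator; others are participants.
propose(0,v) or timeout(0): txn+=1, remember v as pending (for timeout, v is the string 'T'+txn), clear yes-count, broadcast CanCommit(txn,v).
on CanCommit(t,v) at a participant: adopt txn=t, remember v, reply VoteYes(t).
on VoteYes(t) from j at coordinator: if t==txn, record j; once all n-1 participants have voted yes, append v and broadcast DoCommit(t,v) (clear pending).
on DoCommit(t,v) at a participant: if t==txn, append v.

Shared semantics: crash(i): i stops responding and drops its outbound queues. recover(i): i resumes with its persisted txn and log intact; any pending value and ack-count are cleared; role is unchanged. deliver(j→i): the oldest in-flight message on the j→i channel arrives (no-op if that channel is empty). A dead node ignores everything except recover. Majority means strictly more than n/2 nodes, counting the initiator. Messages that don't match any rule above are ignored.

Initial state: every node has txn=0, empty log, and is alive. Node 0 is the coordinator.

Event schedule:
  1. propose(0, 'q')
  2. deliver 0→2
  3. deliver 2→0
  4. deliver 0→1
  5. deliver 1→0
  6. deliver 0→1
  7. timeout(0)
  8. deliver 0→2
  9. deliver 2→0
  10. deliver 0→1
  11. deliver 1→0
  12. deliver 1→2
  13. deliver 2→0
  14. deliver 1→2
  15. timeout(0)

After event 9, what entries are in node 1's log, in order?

step 1 propose(0,'q'): 0={coor,t=1,log=-}
step 2 deliver 0→2: 2={part,t=1,log=-}
step 3 deliver 2→0: —
step 4 deliver 0→1: 1={part,t=1,log=-}
step 5 deliver 1→0: 0={coor,t=1,log=q}
step 6 deliver 0→1: 1={part,t=1,log=q}
step 7 timeout(0): 0={coor,t=2,log=q}
step 8 deliver 0→2: 2={part,t=1,log=q}
step 9 deliver 2→0: —

q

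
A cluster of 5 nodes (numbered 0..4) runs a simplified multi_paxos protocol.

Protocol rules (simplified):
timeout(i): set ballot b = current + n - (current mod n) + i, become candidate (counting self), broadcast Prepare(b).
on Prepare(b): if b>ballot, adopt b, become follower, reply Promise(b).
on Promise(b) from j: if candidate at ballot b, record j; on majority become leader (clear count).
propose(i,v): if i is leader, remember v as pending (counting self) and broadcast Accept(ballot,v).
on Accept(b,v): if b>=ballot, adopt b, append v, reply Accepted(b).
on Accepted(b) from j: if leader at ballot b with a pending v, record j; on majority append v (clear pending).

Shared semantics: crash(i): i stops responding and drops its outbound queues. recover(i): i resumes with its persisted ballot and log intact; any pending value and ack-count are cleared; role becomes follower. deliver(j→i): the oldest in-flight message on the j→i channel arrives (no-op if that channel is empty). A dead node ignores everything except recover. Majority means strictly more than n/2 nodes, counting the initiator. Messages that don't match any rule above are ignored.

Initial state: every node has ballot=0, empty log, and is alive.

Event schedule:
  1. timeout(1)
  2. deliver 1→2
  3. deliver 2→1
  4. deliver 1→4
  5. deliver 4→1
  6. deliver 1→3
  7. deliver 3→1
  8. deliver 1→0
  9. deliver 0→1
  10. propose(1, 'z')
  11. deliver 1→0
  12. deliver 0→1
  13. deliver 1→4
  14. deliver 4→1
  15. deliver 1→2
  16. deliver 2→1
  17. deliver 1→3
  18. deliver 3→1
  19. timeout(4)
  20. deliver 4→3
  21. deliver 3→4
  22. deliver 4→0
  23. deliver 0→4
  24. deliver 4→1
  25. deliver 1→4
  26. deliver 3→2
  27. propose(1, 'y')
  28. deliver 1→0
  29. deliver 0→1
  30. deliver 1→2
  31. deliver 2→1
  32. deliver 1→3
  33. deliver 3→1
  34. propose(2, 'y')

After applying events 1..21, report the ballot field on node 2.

6

after 1 — timeout(1): n1:cand/b6/[-]
after 2 — deliver 1→2: n2:foll/b6/[-]
after 3 — deliver 2→1: ·
after 4 — deliver 1→4: n4:foll/b6/[-]
after 5 — deliver 4→1: n1:lead/b6/[-]
after 6 — deliver 1→3: n3:foll/b6/[-]
after 7 — deliver 3→1: ·
after 8 — deliver 1→0: n0:foll/b6/[-]
after 9 — deliver 0→1: ·
after 10 — propose(1,'z'): ·
after 11 — deliver 1→0: n0:foll/b6/[z]
after 12 — deliver 0→1: ·
after 13 — deliver 1→4: n4:foll/b6/[z]
after 14 — deliver 4→1: n1:lead/b6/[z]
after 15 — deliver 1→2: n2:foll/b6/[z]
after 16 — deliver 2→1: ·
after 17 — deliver 1→3: n3:foll/b6/[z]
after 18 — deliver 3→1: ·
after 19 — timeout(4): n4:cand/b14/[z]
after 20 — deliver 4→3: n3:foll/b14/[z]
after 21 — deliver 3→4: ·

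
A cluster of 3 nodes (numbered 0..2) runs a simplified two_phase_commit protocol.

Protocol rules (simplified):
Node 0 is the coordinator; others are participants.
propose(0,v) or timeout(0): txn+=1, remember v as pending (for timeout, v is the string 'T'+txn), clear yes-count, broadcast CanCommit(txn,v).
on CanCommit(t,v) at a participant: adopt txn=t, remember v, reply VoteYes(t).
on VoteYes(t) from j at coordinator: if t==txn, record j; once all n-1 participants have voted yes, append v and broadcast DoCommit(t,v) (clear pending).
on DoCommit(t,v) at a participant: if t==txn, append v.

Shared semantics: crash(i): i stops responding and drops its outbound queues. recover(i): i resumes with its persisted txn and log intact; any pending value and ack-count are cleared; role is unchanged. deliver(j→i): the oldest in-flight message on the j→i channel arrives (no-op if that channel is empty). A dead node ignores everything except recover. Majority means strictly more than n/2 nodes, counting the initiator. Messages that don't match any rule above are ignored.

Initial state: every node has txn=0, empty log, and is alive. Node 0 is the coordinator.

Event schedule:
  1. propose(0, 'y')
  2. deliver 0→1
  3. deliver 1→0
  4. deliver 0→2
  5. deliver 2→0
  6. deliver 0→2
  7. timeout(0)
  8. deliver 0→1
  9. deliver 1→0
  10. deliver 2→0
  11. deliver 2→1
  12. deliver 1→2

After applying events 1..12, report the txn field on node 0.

2

e1 propose(0,'y'): 0[coor,t=1,-]
e2 deliver 0→1: 1[part,t=1,-]
e3 deliver 1→0: ·
e4 deliver 0→2: 2[part,t=1,-]
e5 deliver 2→0: 0[coor,t=1,y]
e6 deliver 0→2: 2[part,t=1,y]
e7 timeout(0): 0[coor,t=2,y]
e8 deliver 0→1: 1[part,t=1,y]
e9 deliver 1→0: ·
e10 deliver 2→0: ·
e11 deliver 2→1: ·
e12 deliver 1→2: ·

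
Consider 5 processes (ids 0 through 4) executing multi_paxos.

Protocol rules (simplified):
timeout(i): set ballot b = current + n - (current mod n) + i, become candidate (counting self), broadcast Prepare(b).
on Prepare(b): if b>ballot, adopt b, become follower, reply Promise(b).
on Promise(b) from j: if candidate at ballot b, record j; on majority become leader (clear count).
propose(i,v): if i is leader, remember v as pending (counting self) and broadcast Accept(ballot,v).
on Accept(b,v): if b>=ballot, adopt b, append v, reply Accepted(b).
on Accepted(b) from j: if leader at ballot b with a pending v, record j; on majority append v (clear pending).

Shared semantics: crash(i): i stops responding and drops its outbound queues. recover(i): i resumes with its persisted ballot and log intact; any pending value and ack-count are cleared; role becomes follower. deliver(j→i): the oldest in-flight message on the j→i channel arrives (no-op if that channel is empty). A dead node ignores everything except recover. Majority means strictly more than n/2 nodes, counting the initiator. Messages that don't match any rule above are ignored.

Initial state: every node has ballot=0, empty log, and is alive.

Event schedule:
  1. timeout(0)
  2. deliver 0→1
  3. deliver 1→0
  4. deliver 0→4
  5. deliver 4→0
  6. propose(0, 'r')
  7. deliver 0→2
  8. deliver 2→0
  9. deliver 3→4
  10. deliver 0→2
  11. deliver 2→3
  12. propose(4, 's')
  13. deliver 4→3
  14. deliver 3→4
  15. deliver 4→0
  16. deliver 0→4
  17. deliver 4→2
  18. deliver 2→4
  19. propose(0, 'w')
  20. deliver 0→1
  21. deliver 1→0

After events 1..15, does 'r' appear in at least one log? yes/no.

after 1 — timeout(0): n0:cand/b5/[-]
after 2 — deliver 0→1: n1:foll/b5/[-]
after 3 — deliver 1→0: ·
after 4 — deliver 0→4: n4:foll/b5/[-]
after 5 — deliver 4→0: n0:lead/b5/[-]
after 6 — propose(0,'r'): ·
after 7 — deliver 0→2: n2:foll/b5/[-]
after 8 — deliver 2→0: ·
after 9 — deliver 3→4: ·
after 10 — deliver 0→2: n2:foll/b5/[r]
after 11 — deliver 2→3: ·
after 12 — propose(4,'s'): ·
after 13 — deliver 4→3: ·
after 14 — deliver 3→4: ·
after 15 — deliver 4→0: ·

yes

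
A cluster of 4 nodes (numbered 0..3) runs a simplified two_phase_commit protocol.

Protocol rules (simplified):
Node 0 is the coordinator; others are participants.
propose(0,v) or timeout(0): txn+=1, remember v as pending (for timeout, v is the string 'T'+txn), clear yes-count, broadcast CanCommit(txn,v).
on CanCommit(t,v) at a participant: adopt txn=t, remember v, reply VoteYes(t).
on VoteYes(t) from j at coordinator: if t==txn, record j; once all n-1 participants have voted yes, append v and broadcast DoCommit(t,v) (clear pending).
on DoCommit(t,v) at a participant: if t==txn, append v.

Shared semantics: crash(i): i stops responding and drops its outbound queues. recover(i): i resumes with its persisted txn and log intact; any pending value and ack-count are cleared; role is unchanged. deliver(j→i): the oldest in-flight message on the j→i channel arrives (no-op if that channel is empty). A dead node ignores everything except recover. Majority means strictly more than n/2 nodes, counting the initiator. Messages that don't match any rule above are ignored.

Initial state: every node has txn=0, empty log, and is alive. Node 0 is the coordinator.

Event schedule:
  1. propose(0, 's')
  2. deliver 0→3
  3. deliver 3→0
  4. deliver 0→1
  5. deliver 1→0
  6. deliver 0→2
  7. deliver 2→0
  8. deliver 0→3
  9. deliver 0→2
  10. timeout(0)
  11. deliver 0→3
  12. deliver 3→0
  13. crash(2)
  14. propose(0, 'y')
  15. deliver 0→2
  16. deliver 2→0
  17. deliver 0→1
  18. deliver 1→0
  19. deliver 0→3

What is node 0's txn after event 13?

2

step 1 propose(0,'s'): 0={coor,t=1,log=-}
step 2 deliver 0→3: 3={part,t=1,log=-}
step 3 deliver 3→0: —
step 4 deliver 0→1: 1={part,t=1,log=-}
step 5 deliver 1→0: —
step 6 deliver 0→2: 2={part,t=1,log=-}
step 7 deliver 2→0: 0={coor,t=1,log=s}
step 8 deliver 0→3: 3={part,t=1,log=s}
step 9 deliver 0→2: 2={part,t=1,log=s}
step 10 timeout(0): 0={coor,t=2,log=s}
step 11 deliver 0→3: 3={part,t=2,log=s}
step 12 deliver 3→0: —
step 13 crash(2): 2={✗part,t=1,log=s}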